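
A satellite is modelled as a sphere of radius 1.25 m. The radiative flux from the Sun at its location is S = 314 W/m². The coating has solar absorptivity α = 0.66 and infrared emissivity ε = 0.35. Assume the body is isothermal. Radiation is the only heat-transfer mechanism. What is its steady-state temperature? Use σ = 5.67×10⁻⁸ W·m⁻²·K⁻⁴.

T ≈ 226 K

At equilibrium, absorbed power = emitted power.
Absorbing cross-section = πr² = 4.909 m²; emitting surface = 4πr² = 19.63 m² (ratio 4).
αS·A_cross = εσ·A_surf·T⁴  ⇒  T⁴ = αS/(ε·4σ).
T⁴ = 0.660·314/(0.35·4·5.67×10⁻⁸) = 2.611×10⁹ K⁴.
T = (2.611×10⁹)^(1/4).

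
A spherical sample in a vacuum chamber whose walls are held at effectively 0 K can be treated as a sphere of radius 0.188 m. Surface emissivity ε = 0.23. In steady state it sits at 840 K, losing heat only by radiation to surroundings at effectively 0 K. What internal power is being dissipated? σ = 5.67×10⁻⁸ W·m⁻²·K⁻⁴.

P ≈ 2880 W

Steady state: P = εσA T⁴.
A = 4πr² = 0.4441 m²; T⁴ = (840)⁴ = 4.979×10¹¹ K⁴.
P = 0.23 × 5.67×10⁻⁸ × 0.4441 × 4.979×10¹¹.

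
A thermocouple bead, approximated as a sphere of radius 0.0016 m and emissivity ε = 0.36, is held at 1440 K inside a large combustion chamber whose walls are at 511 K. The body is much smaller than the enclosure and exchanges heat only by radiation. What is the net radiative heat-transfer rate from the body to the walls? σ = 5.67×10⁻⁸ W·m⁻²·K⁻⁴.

P_net ≈ 2.78 W

For a small grey body in a large enclosure: P_net = εσA(T_body⁴ − T_wall⁴).
A = 4πr² = 3.217×10⁻⁵ m²; T_body⁴ − T_wall⁴ = 4.300×10¹² − 6.818×10¹⁰ = 4.232×10¹² K⁴.
|P_net| = 0.36·5.67×10⁻⁸·3.217×10⁻⁵·4.232×10¹².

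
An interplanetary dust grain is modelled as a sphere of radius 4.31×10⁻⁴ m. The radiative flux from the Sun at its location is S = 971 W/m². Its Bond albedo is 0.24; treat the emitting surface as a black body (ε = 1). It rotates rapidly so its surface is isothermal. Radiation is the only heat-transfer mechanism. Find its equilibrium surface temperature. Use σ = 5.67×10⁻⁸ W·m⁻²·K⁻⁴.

At equilibrium, absorbed power = emitted power.
Absorbing cross-section = πr² = 5.836×10⁻⁷ m²; emitting surface = 4πr² = 2.334×10⁻⁶ m² (ratio 4).
(1−a)S·A_cross = εσ·A_surf·T⁴  ⇒  T⁴ = (1−a)S/(4σ).
T⁴ = 0.760·971/(4·5.67×10⁻⁸) = 3.254×10⁹ K⁴.
T = (3.254×10⁹)^(1/4).

T ≈ 239 K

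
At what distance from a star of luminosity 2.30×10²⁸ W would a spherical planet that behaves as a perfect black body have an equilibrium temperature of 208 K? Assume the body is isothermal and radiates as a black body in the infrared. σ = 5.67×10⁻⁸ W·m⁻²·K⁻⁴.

For an isothermal black-emitting sphere, (1−a)S·πr² = σ·4πr²·T⁴ ⇒ S = 4σT⁴/(1−a).
S = 4·5.67×10⁻⁸·(208)⁴/1.00 = 424.5 W/m².
Flux falls as S = L/(4πd²), so d = √(L/(4πS)) = √(2.30×10²⁸/(4π·424.5)).

d ≈ 2.08×10¹² m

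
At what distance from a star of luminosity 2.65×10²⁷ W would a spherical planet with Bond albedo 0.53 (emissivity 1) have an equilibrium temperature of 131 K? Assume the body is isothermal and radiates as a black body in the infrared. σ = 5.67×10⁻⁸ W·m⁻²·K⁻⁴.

d ≈ 1.22×10¹² m

For an isothermal black-emitting sphere, (1−a)S·πr² = σ·4πr²·T⁴ ⇒ S = 4σT⁴/(1−a).
S = 4·5.67×10⁻⁸·(131)⁴/0.470 = 142.1 W/m².
Flux falls as S = L/(4πd²), so d = √(L/(4πS)) = √(2.65×10²⁷/(4π·142.1)).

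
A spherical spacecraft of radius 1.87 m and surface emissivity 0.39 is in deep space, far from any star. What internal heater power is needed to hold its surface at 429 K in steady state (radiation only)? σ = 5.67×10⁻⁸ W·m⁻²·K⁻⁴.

P ≈ 32900 W

P = εσ·4πr²·T⁴.
4πr² = 43.94 m²; T⁴ = 3.387×10¹⁰ K⁴.
P = 0.39·5.67×10⁻⁸·43.94·3.387×10¹⁰.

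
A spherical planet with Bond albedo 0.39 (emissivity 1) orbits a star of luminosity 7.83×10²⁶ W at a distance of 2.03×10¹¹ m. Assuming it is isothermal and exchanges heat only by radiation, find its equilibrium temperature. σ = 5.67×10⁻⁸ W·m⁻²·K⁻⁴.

First find the stellar flux at distance d: S = L/(4πd²) = 7.83×10²⁶/(4π·(2.03×10¹¹)²) = 1512 W/m².
For an isothermal sphere, absorbed (1−a)S·πr² = emitted σ·4πr²·T⁴, so T⁴ = (1−a)S/(4σ).
T⁴ = 0.610·1512/(4·5.67×10⁻⁸) = 4.067×10⁹ K⁴.

T ≈ 253 K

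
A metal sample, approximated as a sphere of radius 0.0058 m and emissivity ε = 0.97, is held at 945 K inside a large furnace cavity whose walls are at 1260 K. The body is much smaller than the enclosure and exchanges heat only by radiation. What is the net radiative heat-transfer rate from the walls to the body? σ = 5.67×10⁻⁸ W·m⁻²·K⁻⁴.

P_net ≈ 40.1 W

For a small grey body in a large enclosure: P_net = εσA(T_body⁴ − T_wall⁴).
A = 4πr² = 4.227×10⁻⁴ m²; T_body⁴ − T_wall⁴ = 7.975×10¹¹ − 2.520×10¹² = -1.723×10¹² K⁴.
|P_net| = 0.97·5.67×10⁻⁸·4.227×10⁻⁴·1.723×10¹².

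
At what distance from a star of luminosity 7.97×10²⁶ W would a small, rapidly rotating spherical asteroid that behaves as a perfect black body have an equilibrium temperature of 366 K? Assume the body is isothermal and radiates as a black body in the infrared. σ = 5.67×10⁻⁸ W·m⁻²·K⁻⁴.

For an isothermal black-emitting sphere, (1−a)S·πr² = σ·4πr²·T⁴ ⇒ S = 4σT⁴/(1−a).
S = 4·5.67×10⁻⁸·(366)⁴/1.00 = 4070 W/m².
Flux falls as S = L/(4πd²), so d = √(L/(4πS)) = √(7.97×10²⁶/(4π·4070)).

d ≈ 1.25×10¹¹ m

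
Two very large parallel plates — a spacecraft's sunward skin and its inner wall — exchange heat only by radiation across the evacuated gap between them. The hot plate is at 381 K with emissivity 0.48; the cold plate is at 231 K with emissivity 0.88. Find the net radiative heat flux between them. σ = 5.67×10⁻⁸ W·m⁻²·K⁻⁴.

For two infinite grey parallel plates, q = σ(T₁⁴ − T₂⁴)/(1/ε₁ + 1/ε₂ − 1).
T₁⁴ − T₂⁴ = 2.107×10¹⁰ − 2.847×10⁹ = 1.822×10¹⁰ K⁴.
1/ε₁ + 1/ε₂ − 1 = 2.083 + 1.136 − 1 = 2.220.
q = 5.67×10⁻⁸ × 1.822×10¹⁰ / 2.220.

q ≈ 466 W/m²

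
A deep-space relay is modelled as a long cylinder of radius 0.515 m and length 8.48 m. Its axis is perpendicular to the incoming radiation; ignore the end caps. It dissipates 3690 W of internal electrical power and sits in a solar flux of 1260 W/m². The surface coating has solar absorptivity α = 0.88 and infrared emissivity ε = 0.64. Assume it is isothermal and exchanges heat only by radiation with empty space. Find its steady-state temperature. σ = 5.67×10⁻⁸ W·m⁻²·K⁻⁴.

T ≈ 340 K

At steady state, absorbed solar power + internal power = radiated power.
Absorbed: α·S·A_cross = 0.88·1260·8.734 = 9685 W (cross-section 2rL).
Total input = 9685 + 3690 = 13370 W.
Radiated: εσ·A_surf·T⁴ with A_surf = 2πrL = 27.44 m².
T⁴ = 13370/(0.64·5.67×10⁻⁸·27.44) = 1.343×10¹⁰ K⁴.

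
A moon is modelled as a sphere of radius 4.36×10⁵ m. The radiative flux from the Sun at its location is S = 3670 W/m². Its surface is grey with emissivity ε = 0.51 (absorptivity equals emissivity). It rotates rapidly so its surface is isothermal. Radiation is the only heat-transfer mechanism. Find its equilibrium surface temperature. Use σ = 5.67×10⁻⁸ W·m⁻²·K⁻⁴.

T ≈ 357 K

At equilibrium, absorbed power = emitted power.
Absorbing cross-section = πr² = 5.972×10¹¹ m²; emitting surface = 4πr² = 2.389×10¹² m² (ratio 4).
εS·A_cross = εσ·A_surf·T⁴  ⇒  T⁴ = S/(4σ)   (ε cancels).
T⁴ = 3670/(4·5.67×10⁻⁸) = 1.618×10¹⁰ K⁴.
T = (1.618×10¹⁰)^(1/4).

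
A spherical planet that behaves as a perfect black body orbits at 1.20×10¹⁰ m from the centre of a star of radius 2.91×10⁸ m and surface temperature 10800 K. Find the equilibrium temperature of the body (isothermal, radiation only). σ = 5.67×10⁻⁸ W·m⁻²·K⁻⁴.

The star's surface emits σT_*⁴; at distance d the flux is S = σT_*⁴(R_*/d)².
S = 5.67×10⁻⁸·(10800)⁴·(2.91×10⁸/1.20×10¹⁰)² = 4.536×10⁵ W/m².
For an isothermal sphere T⁴ = (1−a)S/(4σ) = 2.000×10¹² K⁴.

T ≈ 1190 K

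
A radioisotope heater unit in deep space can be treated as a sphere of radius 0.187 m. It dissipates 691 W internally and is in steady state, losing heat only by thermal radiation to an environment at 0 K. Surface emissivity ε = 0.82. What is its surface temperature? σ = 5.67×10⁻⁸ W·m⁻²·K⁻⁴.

Steady state: internal power = radiated power, P = εσA T⁴.
Radiating area A = 4πr² = 0.4394 m².
T⁴ = P/(εσA) = 691/(0.82·5.67×10⁻⁸·0.4394) = 3.382×10¹⁰ K⁴.
T = (3.382×10¹⁰)^(1/4).

T ≈ 429 K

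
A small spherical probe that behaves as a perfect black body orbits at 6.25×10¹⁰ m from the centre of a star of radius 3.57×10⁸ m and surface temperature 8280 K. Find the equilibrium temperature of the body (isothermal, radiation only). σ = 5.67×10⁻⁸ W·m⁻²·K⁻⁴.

T ≈ 442 K

The star's surface emits σT_*⁴; at distance d the flux is S = σT_*⁴(R_*/d)².
S = 5.67×10⁻⁸·(8280)⁴·(3.57×10⁸/6.25×10¹⁰)² = 8695 W/m².
For an isothermal sphere T⁴ = (1−a)S/(4σ) = 3.834×10¹⁰ K⁴.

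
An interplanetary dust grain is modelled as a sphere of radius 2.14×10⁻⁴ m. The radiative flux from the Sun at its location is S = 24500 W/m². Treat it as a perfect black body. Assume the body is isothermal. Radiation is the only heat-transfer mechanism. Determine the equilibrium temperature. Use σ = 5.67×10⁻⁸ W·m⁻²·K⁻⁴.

T ≈ 573 K

At equilibrium, absorbed power = emitted power.
Absorbing cross-section = πr² = 1.439×10⁻⁷ m²; emitting surface = 4πr² = 5.755×10⁻⁷ m² (ratio 4).
S·A_cross = εσ·A_surf·T⁴  ⇒  T⁴ = S/(4σ).
T⁴ = 1.00·24500/(4·5.67×10⁻⁸) = 1.080×10¹¹ K⁴.
T = (1.080×10¹¹)^(1/4).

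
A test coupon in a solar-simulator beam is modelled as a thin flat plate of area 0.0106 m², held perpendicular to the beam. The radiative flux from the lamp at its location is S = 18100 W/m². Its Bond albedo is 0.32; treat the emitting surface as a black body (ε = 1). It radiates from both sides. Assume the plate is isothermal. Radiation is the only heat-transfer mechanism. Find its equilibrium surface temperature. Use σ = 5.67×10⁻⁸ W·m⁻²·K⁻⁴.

T ≈ 574 K

At equilibrium, absorbed power = emitted power.
Absorbing cross-section = A = 0.01060 m²; emitting surface = 2A = 0.02120 m² (ratio 2).
(1−a)S·A_cross = εσ·A_surf·T⁴  ⇒  T⁴ = (1−a)S/(2σ).
T⁴ = 0.680·18100/(2·5.67×10⁻⁸) = 1.085×10¹¹ K⁴.
T = (1.085×10¹¹)^(1/4).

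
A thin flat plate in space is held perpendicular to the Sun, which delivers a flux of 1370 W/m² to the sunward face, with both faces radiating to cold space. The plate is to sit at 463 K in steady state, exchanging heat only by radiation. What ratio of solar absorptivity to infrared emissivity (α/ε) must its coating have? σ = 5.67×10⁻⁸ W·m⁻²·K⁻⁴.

Balance: αS·A = εσ·2A·T⁴ ⇒ α/ε = 2σT⁴/S.
α/ε = 2·5.67×10⁻⁸·(463)⁴/1370 = 2·5.67×10⁻⁸·4.595×10¹⁰/1370.

α/ε ≈ 3.80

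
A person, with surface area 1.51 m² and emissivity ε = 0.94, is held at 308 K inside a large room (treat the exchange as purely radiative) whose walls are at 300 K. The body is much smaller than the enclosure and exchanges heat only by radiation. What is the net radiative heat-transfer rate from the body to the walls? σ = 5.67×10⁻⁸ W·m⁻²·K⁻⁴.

For a small grey body in a large enclosure: P_net = εσA(T_body⁴ − T_wall⁴).
A = 1.51 m²; T_body⁴ − T_wall⁴ = 8.999×10⁹ − 8.100×10⁹ = 8.992×10⁸ K⁴.
|P_net| = 0.94·5.67×10⁻⁸·1.510·8.992×10⁸.

P_net ≈ 72.4 W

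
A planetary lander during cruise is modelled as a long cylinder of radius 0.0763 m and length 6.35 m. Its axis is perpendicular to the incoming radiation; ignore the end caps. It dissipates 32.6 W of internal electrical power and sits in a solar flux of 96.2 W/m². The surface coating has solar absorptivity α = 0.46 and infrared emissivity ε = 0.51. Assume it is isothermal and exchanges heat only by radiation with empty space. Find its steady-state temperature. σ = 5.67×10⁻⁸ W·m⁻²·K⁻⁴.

At steady state, absorbed solar power + internal power = radiated power.
Absorbed: α·S·A_cross = 0.46·96.2·0.9690 = 42.88 W (cross-section 2rL).
Total input = 42.88 + 32.6 = 75.48 W.
Radiated: εσ·A_surf·T⁴ with A_surf = 2πrL = 3.044 m².
T⁴ = 75.48/(0.51·5.67×10⁻⁸·3.044) = 8.574×10⁸ K⁴.

T ≈ 171 K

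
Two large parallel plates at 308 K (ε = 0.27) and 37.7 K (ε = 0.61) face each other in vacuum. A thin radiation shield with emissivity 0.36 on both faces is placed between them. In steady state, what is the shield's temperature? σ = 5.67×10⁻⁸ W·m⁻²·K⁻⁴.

In steady state the net flux on the hot side equals that on the cold side.
σ(T₁⁴−T_s⁴)/D₁ = σ(T_s⁴−T₂⁴)/D₂, with D₁ = 1/ε₁+1/ε_s−1 = 5.481, D₂ = 1/ε_s+1/ε₂−1 = 3.417.
Solve for T_s⁴: T_s⁴ = (D₂·T₁⁴ + D₁·T₂⁴)/(D₁+D₂) = 3.457×10⁹ K⁴.

T_s ≈ 242 K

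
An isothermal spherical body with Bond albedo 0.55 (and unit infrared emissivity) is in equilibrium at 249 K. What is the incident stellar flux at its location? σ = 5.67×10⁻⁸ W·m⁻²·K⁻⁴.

S ≈ 1940 W/m²

(1−a)S·πr² = σ·4πr²·T⁴ ⇒ S = 4σT⁴/(1−a).
S = 4·5.67×10⁻⁸·3.844×10⁹/0.450.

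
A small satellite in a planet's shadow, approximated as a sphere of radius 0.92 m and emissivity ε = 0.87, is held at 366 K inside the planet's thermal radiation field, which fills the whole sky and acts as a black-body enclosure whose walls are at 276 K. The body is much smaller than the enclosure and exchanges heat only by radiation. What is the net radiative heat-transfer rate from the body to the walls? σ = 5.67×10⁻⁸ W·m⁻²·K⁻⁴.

For a small grey body in a large enclosure: P_net = εσA(T_body⁴ − T_wall⁴).
A = 4πr² = 10.64 m²; T_body⁴ − T_wall⁴ = 1.794×10¹⁰ − 5.803×10⁹ = 1.214×10¹⁰ K⁴.
|P_net| = 0.87·5.67×10⁻⁸·10.64·1.214×10¹⁰.

P_net ≈ 6370 W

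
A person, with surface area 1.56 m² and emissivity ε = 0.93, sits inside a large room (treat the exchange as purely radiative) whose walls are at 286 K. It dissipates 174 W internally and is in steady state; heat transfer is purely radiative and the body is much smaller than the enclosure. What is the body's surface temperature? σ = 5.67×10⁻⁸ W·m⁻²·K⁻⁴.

For a small grey body in a large enclosure, net radiated power = εσA(T⁴ − T_w⁴).
Steady state: P = εσA(T⁴ − T_w⁴) with A = 1.56 m².
T⁴ = P/(εσA) + T_w⁴ = 174/(0.93·5.67×10⁻⁸·1.560) + (286)⁴
    = 2.115×10⁹ + 6.691×10⁹ = 8.806×10⁹ K⁴.

T ≈ 306 K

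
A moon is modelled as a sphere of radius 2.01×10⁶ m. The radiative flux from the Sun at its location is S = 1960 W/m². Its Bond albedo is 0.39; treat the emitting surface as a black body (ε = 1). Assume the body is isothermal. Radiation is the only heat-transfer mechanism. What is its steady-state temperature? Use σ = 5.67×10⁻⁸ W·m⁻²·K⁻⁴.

T ≈ 269 K

At equilibrium, absorbed power = emitted power.
Absorbing cross-section = πr² = 1.269×10¹³ m²; emitting surface = 4πr² = 5.077×10¹³ m² (ratio 4).
(1−a)S·A_cross = εσ·A_surf·T⁴  ⇒  T⁴ = (1−a)S/(4σ).
T⁴ = 0.610·1960/(4·5.67×10⁻⁸) = 5.272×10⁹ K⁴.
T = (5.272×10⁹)^(1/4).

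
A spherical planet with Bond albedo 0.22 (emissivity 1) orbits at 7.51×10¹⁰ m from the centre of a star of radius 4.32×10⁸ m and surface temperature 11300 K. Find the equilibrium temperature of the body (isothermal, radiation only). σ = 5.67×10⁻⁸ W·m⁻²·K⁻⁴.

The star's surface emits σT_*⁴; at distance d the flux is S = σT_*⁴(R_*/d)².
S = 5.67×10⁻⁸·(11300)⁴·(4.32×10⁸/7.51×10¹⁰)² = 30590 W/m².
For an isothermal sphere T⁴ = (1−a)S/(4σ) = 1.052×10¹¹ K⁴.

T ≈ 570 K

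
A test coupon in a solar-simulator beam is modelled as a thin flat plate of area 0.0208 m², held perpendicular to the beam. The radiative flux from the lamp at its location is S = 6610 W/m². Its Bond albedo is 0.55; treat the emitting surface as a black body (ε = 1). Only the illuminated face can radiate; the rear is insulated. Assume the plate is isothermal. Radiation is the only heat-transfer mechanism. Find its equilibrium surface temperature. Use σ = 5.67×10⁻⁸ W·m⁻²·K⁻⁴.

T ≈ 479 K

At equilibrium, absorbed power = emitted power.
Absorbing cross-section = A = 0.02080 m²; emitting surface = A = 0.02080 m² (ratio 1).
(1−a)S·A_cross = εσ·A_surf·T⁴  ⇒  T⁴ = (1−a)S/(1σ).
T⁴ = 0.450·6610/(1·5.67×10⁻⁸) = 5.246×10¹⁰ K⁴.
T = (5.246×10¹⁰)^(1/4).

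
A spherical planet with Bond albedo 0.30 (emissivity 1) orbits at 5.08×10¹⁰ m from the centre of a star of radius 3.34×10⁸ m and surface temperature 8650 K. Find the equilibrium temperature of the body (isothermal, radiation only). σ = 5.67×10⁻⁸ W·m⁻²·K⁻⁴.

The star's surface emits σT_*⁴; at distance d the flux is S = σT_*⁴(R_*/d)².
S = 5.67×10⁻⁸·(8650)⁴·(3.34×10⁸/5.08×10¹⁰)² = 13720 W/m².
For an isothermal sphere T⁴ = (1−a)S/(4σ) = 4.235×10¹⁰ K⁴.

T ≈ 454 K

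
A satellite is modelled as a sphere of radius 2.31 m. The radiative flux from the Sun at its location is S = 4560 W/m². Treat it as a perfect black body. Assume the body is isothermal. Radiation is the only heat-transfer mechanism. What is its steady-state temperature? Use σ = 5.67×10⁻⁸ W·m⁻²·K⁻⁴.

At equilibrium, absorbed power = emitted power.
Absorbing cross-section = πr² = 16.76 m²; emitting surface = 4πr² = 67.06 m² (ratio 4).
S·A_cross = εσ·A_surf·T⁴  ⇒  T⁴ = S/(4σ).
T⁴ = 1.00·4560/(4·5.67×10⁻⁸) = 2.011×10¹⁰ K⁴.
T = (2.011×10¹⁰)^(1/4).

T ≈ 377 K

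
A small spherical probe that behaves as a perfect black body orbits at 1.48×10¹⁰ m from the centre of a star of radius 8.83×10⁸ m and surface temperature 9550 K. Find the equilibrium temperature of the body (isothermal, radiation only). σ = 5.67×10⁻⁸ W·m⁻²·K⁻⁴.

The star's surface emits σT_*⁴; at distance d the flux is S = σT_*⁴(R_*/d)².
S = 5.67×10⁻⁸·(9550)⁴·(8.83×10⁸/1.48×10¹⁰)² = 1.679×10⁶ W/m².
For an isothermal sphere T⁴ = (1−a)S/(4σ) = 7.402×10¹² K⁴.

T ≈ 1650 K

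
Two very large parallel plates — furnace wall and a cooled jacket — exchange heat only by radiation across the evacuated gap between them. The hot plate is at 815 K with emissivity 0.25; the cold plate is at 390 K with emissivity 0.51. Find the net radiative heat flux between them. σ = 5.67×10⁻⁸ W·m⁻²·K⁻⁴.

For two infinite grey parallel plates, q = σ(T₁⁴ − T₂⁴)/(1/ε₁ + 1/ε₂ − 1).
T₁⁴ − T₂⁴ = 4.412×10¹¹ − 2.313×10¹⁰ = 4.181×10¹¹ K⁴.
1/ε₁ + 1/ε₂ − 1 = 4.000 + 1.961 − 1 = 4.961.
q = 5.67×10⁻⁸ × 4.181×10¹¹ / 4.961.

q ≈ 4780 W/m²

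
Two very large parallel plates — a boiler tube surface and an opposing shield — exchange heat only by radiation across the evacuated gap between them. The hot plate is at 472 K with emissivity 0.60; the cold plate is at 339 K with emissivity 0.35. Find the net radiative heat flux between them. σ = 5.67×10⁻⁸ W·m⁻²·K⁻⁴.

q ≈ 586 W/m²

For two infinite grey parallel plates, q = σ(T₁⁴ − T₂⁴)/(1/ε₁ + 1/ε₂ − 1).
T₁⁴ − T₂⁴ = 4.963×10¹⁰ − 1.321×10¹⁰ = 3.643×10¹⁰ K⁴.
1/ε₁ + 1/ε₂ − 1 = 1.667 + 2.857 − 1 = 3.524.
q = 5.67×10⁻⁸ × 3.643×10¹⁰ / 3.524.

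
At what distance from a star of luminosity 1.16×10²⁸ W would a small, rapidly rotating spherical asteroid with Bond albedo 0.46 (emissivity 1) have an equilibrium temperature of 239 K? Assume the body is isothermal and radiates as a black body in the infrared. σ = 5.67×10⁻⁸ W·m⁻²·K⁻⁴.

For an isothermal black-emitting sphere, (1−a)S·πr² = σ·4πr²·T⁴ ⇒ S = 4σT⁴/(1−a).
S = 4·5.67×10⁻⁸·(239)⁴/0.540 = 1370 W/m².
Flux falls as S = L/(4πd²), so d = √(L/(4πS)) = √(1.16×10²⁸/(4π·1370)).

d ≈ 8.21×10¹¹ m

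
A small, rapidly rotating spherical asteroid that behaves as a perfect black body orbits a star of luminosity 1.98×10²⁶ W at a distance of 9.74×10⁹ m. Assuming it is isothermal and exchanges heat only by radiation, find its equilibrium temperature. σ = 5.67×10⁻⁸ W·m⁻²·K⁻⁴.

T ≈ 925 K

First find the stellar flux at distance d: S = L/(4πd²) = 1.98×10²⁶/(4π·(9.74×10⁹)²) = 1.661×10⁵ W/m².
For an isothermal sphere, absorbed (1−a)S·πr² = emitted σ·4πr²·T⁴, so T⁴ = (1−a)S/(4σ).
T⁴ = 1.00·1.661×10⁵/(4·5.67×10⁻⁸) = 7.323×10¹¹ K⁴.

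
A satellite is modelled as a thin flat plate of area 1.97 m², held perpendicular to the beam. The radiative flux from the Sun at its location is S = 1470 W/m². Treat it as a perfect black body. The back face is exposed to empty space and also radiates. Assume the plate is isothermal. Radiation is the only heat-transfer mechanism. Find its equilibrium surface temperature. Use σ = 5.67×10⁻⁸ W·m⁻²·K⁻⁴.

At equilibrium, absorbed power = emitted power.
Absorbing cross-section = A = 1.970 m²; emitting surface = 2A = 3.940 m² (ratio 2).
S·A_cross = εσ·A_surf·T⁴  ⇒  T⁴ = S/(2σ).
T⁴ = 1.00·1470/(2·5.67×10⁻⁸) = 1.296×10¹⁰ K⁴.
T = (1.296×10¹⁰)^(1/4).

T ≈ 337 K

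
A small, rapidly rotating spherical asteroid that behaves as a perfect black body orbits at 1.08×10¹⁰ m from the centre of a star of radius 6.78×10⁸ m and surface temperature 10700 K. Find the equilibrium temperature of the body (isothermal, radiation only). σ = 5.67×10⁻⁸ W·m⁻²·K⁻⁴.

T ≈ 1900 K

The star's surface emits σT_*⁴; at distance d the flux is S = σT_*⁴(R_*/d)².
S = 5.67×10⁻⁸·(10700)⁴·(6.78×10⁸/1.08×10¹⁰)² = 2.929×10⁶ W/m².
For an isothermal sphere T⁴ = (1−a)S/(4σ) = 1.291×10¹³ K⁴.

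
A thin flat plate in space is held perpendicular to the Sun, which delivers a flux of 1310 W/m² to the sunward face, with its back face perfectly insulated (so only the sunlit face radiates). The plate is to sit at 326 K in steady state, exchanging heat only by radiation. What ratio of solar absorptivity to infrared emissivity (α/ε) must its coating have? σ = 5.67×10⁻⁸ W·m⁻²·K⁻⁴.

α/ε ≈ 0.489

Balance: αS·A = εσ·1A·T⁴ ⇒ α/ε = σT⁴/S.
α/ε = 5.67×10⁻⁸·(326)⁴/1310 = 5.67×10⁻⁸·1.129×10¹⁰/1310.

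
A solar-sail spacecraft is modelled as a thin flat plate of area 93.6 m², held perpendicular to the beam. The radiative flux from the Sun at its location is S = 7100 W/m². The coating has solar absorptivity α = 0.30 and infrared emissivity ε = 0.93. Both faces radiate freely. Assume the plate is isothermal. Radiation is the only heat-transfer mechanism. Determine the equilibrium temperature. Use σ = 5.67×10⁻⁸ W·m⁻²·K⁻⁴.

T ≈ 377 K

At equilibrium, absorbed power = emitted power.
Absorbing cross-section = A = 93.60 m²; emitting surface = 2A = 187.2 m² (ratio 2).
αS·A_cross = εσ·A_surf·T⁴  ⇒  T⁴ = αS/(ε·2σ).
T⁴ = 0.300·7100/(0.93·2·5.67×10⁻⁸) = 2.020×10¹⁰ K⁴.
T = (2.020×10¹⁰)^(1/4).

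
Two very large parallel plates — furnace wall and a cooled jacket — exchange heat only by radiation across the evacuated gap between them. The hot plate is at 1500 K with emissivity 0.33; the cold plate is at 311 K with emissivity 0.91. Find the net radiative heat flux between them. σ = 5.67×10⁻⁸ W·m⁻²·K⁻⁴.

For two infinite grey parallel plates, q = σ(T₁⁴ − T₂⁴)/(1/ε₁ + 1/ε₂ − 1).
T₁⁴ − T₂⁴ = 5.062×10¹² − 9.355×10⁹ = 5.053×10¹² K⁴.
1/ε₁ + 1/ε₂ − 1 = 3.030 + 1.099 − 1 = 3.129.
q = 5.67×10⁻⁸ × 5.053×10¹² / 3.129.

q ≈ 91600 W/m²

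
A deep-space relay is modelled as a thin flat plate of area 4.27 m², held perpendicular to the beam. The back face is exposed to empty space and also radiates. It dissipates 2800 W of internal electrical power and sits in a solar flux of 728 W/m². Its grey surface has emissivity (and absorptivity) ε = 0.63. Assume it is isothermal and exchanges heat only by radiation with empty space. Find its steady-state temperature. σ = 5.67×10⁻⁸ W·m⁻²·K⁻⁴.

At steady state, absorbed solar power + internal power = radiated power.
Absorbed: α·S·A_cross = 0.63·728·4.270 = 1958 W (cross-section A).
Total input = 1958 + 2800 = 4758 W.
Radiated: εσ·A_surf·T⁴ with A_surf = 2A = 8.540 m².
T⁴ = 4758/(0.63·5.67×10⁻⁸·8.540) = 1.560×10¹⁰ K⁴.

T ≈ 353 K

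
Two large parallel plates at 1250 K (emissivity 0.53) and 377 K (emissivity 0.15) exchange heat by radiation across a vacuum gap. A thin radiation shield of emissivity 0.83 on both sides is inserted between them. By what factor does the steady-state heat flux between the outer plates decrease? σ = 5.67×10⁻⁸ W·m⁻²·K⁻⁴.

Without shield: q₀ = σΔ(T⁴)/(1/ε₁+1/ε₂−1) with denominator 7.553.
With shield the two gaps are in series; the resistances add: (1/ε₁+1/ε_s−1)+(1/ε_s+1/ε₂−1) = 2.092+6.871 = 8.963.
Heat-flux ratio q₀/q = 8.963/7.553.

factor ≈ 1.19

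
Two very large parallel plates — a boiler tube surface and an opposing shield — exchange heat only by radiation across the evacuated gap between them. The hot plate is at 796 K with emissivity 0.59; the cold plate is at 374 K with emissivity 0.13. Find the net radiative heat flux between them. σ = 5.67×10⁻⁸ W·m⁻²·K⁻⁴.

q ≈ 2580 W/m²

For two infinite grey parallel plates, q = σ(T₁⁴ − T₂⁴)/(1/ε₁ + 1/ε₂ − 1).
T₁⁴ − T₂⁴ = 4.015×10¹¹ − 1.957×10¹⁰ = 3.819×10¹¹ K⁴.
1/ε₁ + 1/ε₂ − 1 = 1.695 + 7.692 − 1 = 8.387.
q = 5.67×10⁻⁸ × 3.819×10¹¹ / 8.387.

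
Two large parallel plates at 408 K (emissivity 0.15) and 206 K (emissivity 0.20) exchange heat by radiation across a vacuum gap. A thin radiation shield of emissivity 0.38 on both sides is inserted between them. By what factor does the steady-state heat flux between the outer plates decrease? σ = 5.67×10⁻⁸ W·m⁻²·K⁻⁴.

factor ≈ 1.40

Without shield: q₀ = σΔ(T⁴)/(1/ε₁+1/ε₂−1) with denominator 10.67.
With shield the two gaps are in series; the resistances add: (1/ε₁+1/ε_s−1)+(1/ε_s+1/ε₂−1) = 8.298+6.632 = 14.93.
Heat-flux ratio q₀/q = 14.93/10.67.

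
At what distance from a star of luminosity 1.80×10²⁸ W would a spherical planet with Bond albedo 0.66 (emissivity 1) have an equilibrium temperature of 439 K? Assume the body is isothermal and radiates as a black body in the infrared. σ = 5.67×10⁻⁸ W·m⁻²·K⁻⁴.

d ≈ 2.40×10¹¹ m

For an isothermal black-emitting sphere, (1−a)S·πr² = σ·4πr²·T⁴ ⇒ S = 4σT⁴/(1−a).
S = 4·5.67×10⁻⁸·(439)⁴/0.340 = 24780 W/m².
Flux falls as S = L/(4πd²), so d = √(L/(4πS)) = √(1.80×10²⁸/(4π·24780)).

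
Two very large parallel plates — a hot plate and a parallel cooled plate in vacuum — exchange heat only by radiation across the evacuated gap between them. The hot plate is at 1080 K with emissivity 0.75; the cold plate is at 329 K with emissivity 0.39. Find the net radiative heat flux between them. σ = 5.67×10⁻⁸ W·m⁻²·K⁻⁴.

For two infinite grey parallel plates, q = σ(T₁⁴ − T₂⁴)/(1/ε₁ + 1/ε₂ − 1).
T₁⁴ − T₂⁴ = 1.360×10¹² − 1.172×10¹⁰ = 1.349×10¹² K⁴.
1/ε₁ + 1/ε₂ − 1 = 1.333 + 2.564 − 1 = 2.897.
q = 5.67×10⁻⁸ × 1.349×10¹² / 2.897.

q ≈ 26400 W/m²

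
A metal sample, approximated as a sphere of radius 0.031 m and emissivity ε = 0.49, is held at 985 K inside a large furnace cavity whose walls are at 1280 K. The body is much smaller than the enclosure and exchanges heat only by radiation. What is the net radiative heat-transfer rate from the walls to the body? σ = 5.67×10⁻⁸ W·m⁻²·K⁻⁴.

For a small grey body in a large enclosure: P_net = εσA(T_body⁴ − T_wall⁴).
A = 4πr² = 0.01208 m²; T_body⁴ − T_wall⁴ = 9.413×10¹¹ − 2.684×10¹² = -1.743×10¹² K⁴.
|P_net| = 0.49·5.67×10⁻⁸·0.01208·1.743×10¹².

P_net ≈ 585 W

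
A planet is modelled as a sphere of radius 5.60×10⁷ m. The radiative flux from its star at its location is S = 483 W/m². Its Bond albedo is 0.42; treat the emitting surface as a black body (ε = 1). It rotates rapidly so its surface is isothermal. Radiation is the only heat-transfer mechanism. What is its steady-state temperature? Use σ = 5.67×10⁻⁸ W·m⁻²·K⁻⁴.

At equilibrium, absorbed power = emitted power.
Absorbing cross-section = πr² = 9.852×10¹⁵ m²; emitting surface = 4πr² = 3.941×10¹⁶ m² (ratio 4).
(1−a)S·A_cross = εσ·A_surf·T⁴  ⇒  T⁴ = (1−a)S/(4σ).
T⁴ = 0.580·483/(4·5.67×10⁻⁸) = 1.235×10⁹ K⁴.
T = (1.235×10⁹)^(1/4).

T ≈ 187 K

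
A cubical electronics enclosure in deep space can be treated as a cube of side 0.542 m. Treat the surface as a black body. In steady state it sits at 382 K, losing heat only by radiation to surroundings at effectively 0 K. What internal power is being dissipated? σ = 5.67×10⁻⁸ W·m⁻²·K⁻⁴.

P ≈ 2130 W

Steady state: P = εσA T⁴.
A = 6L² = 1.763 m²; T⁴ = (382)⁴ = 2.129×10¹⁰ K⁴.
P = 1.0 × 5.67×10⁻⁸ × 1.763 × 2.129×10¹⁰.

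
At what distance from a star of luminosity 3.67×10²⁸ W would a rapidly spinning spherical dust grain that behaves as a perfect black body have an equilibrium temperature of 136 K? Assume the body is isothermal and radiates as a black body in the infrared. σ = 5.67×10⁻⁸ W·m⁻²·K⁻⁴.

d ≈ 6.14×10¹² m

For an isothermal black-emitting sphere, (1−a)S·πr² = σ·4πr²·T⁴ ⇒ S = 4σT⁴/(1−a).
S = 4·5.67×10⁻⁸·(136)⁴/1.00 = 77.59 W/m².
Flux falls as S = L/(4πd²), so d = √(L/(4πS)) = √(3.67×10²⁸/(4π·77.59)).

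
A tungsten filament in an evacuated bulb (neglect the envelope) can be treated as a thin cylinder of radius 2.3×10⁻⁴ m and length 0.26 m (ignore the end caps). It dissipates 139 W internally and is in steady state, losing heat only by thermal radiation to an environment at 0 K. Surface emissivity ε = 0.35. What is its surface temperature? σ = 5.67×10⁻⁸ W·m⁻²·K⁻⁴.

Steady state: internal power = radiated power, P = εσA T⁴.
Radiating area A = 2πrL = 3.757×10⁻⁴ m².
T⁴ = P/(εσA) = 139/(0.35·5.67×10⁻⁸·3.757×10⁻⁴) = 1.864×10¹³ K⁴.
T = (1.864×10¹³)^(1/4).

T ≈ 2080 K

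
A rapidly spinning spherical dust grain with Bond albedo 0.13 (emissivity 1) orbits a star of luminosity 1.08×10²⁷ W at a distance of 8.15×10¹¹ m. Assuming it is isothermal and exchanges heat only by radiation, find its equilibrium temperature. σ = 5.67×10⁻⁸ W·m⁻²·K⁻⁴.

T ≈ 149 K

First find the stellar flux at distance d: S = L/(4πd²) = 1.08×10²⁷/(4π·(8.15×10¹¹)²) = 129.4 W/m².
For an isothermal sphere, absorbed (1−a)S·πr² = emitted σ·4πr²·T⁴, so T⁴ = (1−a)S/(4σ).
T⁴ = 0.870·129.4/(4·5.67×10⁻⁸) = 4.963×10⁸ K⁴.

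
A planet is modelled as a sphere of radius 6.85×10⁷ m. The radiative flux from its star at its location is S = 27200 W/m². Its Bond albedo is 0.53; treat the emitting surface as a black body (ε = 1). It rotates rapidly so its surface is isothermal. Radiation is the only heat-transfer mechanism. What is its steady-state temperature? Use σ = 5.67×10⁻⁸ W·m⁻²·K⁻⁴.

T ≈ 487 K

At equilibrium, absorbed power = emitted power.
Absorbing cross-section = πr² = 1.474×10¹⁶ m²; emitting surface = 4πr² = 5.896×10¹⁶ m² (ratio 4).
(1−a)S·A_cross = εσ·A_surf·T⁴  ⇒  T⁴ = (1−a)S/(4σ).
T⁴ = 0.470·27200/(4·5.67×10⁻⁸) = 5.637×10¹⁰ K⁴.
T = (5.637×10¹⁰)^(1/4).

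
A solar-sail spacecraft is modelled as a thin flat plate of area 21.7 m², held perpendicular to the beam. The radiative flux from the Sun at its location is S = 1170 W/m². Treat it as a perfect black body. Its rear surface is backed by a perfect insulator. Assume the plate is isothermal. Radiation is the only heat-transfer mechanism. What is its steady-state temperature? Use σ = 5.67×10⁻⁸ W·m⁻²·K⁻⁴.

At equilibrium, absorbed power = emitted power.
Absorbing cross-section = A = 21.70 m²; emitting surface = A = 21.70 m² (ratio 1).
S·A_cross = εσ·A_surf·T⁴  ⇒  T⁴ = S/(1σ).
T⁴ = 1.00·1170/(1·5.67×10⁻⁸) = 2.063×10¹⁰ K⁴.
T = (2.063×10¹⁰)^(1/4).

T ≈ 379 K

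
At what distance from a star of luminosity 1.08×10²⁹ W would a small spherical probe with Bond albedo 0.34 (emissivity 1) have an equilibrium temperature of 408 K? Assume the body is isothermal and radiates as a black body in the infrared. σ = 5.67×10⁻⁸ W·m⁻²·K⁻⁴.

For an isothermal black-emitting sphere, (1−a)S·πr² = σ·4πr²·T⁴ ⇒ S = 4σT⁴/(1−a).
S = 4·5.67×10⁻⁸·(408)⁴/0.660 = 9522 W/m².
Flux falls as S = L/(4πd²), so d = √(L/(4πS)) = √(1.08×10²⁹/(4π·9522)).

d ≈ 9.50×10¹¹ m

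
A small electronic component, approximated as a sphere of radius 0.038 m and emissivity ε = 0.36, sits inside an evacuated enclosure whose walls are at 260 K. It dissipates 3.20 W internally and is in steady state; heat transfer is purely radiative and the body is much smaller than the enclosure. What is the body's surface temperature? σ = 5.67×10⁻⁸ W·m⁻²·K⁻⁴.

For a small grey body in a large enclosure, net radiated power = εσA(T⁴ − T_w⁴).
Steady state: P = εσA(T⁴ − T_w⁴) with A = 4πr² = 0.01815 m².
T⁴ = P/(εσA) + T_w⁴ = 3.20/(0.36·5.67×10⁻⁸·0.01815) + (260)⁴
    = 8.639×10⁹ + 4.570×10⁹ = 1.321×10¹⁰ K⁴.

T ≈ 339 K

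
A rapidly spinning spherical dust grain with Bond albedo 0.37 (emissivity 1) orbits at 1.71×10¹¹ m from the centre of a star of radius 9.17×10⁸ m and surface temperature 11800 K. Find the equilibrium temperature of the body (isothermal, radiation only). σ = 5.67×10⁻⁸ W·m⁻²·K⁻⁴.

T ≈ 544 K

The star's surface emits σT_*⁴; at distance d the flux is S = σT_*⁴(R_*/d)².
S = 5.67×10⁻⁸·(11800)⁴·(9.17×10⁸/1.71×10¹¹)² = 31610 W/m².
For an isothermal sphere T⁴ = (1−a)S/(4σ) = 8.781×10¹⁰ K⁴.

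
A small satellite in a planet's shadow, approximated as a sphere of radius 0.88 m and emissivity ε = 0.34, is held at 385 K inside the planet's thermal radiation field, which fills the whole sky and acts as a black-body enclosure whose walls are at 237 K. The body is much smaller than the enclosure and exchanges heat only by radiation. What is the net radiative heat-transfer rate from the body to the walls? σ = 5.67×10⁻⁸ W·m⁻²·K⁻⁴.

For a small grey body in a large enclosure: P_net = εσA(T_body⁴ − T_wall⁴).
A = 4πr² = 9.731 m²; T_body⁴ − T_wall⁴ = 2.197×10¹⁰ − 3.155×10⁹ = 1.882×10¹⁰ K⁴.
|P_net| = 0.34·5.67×10⁻⁸·9.731·1.882×10¹⁰.

P_net ≈ 3530 W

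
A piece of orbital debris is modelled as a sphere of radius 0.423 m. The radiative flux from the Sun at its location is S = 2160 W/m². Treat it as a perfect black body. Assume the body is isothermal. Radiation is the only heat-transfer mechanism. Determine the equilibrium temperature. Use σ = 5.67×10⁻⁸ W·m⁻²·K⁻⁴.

T ≈ 312 K

At equilibrium, absorbed power = emitted power.
Absorbing cross-section = πr² = 0.5621 m²; emitting surface = 4πr² = 2.248 m² (ratio 4).
S·A_cross = εσ·A_surf·T⁴  ⇒  T⁴ = S/(4σ).
T⁴ = 1.00·2160/(4·5.67×10⁻⁸) = 9.524×10⁹ K⁴.
T = (9.524×10⁹)^(1/4).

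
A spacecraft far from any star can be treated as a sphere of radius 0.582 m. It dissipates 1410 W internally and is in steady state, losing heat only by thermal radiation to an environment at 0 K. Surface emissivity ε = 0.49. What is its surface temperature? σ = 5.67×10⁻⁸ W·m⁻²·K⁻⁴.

T ≈ 330 K

Steady state: internal power = radiated power, P = εσA T⁴.
Radiating area A = 4πr² = 4.257 m².
T⁴ = P/(εσA) = 1410/(0.49·5.67×10⁻⁸·4.257) = 1.192×10¹⁰ K⁴.
T = (1.192×10¹⁰)^(1/4).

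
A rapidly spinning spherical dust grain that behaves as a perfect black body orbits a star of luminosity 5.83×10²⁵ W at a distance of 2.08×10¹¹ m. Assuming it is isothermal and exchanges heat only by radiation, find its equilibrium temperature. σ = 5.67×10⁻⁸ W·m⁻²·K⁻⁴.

First find the stellar flux at distance d: S = L/(4πd²) = 5.83×10²⁵/(4π·(2.08×10¹¹)²) = 107.2 W/m².
For an isothermal sphere, absorbed (1−a)S·πr² = emitted σ·4πr²·T⁴, so T⁴ = (1−a)S/(4σ).
T⁴ = 1.00·107.2/(4·5.67×10⁻⁸) = 4.728×10⁸ K⁴.

T ≈ 147 K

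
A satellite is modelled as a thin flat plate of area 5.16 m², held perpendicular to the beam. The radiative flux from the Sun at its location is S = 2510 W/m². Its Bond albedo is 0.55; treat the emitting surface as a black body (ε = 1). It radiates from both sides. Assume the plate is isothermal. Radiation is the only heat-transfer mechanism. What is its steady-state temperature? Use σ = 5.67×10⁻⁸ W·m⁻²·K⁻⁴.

At equilibrium, absorbed power = emitted power.
Absorbing cross-section = A = 5.160 m²; emitting surface = 2A = 10.32 m² (ratio 2).
(1−a)S·A_cross = εσ·A_surf·T⁴  ⇒  T⁴ = (1−a)S/(2σ).
T⁴ = 0.450·2510/(2·5.67×10⁻⁸) = 9.960×10⁹ K⁴.
T = (9.960×10⁹)^(1/4).

T ≈ 316 K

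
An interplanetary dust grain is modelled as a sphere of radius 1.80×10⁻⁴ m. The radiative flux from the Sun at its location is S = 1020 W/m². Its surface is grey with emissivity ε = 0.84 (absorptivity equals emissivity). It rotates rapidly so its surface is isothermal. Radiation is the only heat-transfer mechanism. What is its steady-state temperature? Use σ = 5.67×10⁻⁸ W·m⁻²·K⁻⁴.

T ≈ 259 K

At equilibrium, absorbed power = emitted power.
Absorbing cross-section = πr² = 1.018×10⁻⁷ m²; emitting surface = 4πr² = 4.072×10⁻⁷ m² (ratio 4).
εS·A_cross = εσ·A_surf·T⁴  ⇒  T⁴ = S/(4σ)   (ε cancels).
T⁴ = 1020/(4·5.67×10⁻⁸) = 4.497×10⁹ K⁴.
T = (4.497×10⁹)^(1/4).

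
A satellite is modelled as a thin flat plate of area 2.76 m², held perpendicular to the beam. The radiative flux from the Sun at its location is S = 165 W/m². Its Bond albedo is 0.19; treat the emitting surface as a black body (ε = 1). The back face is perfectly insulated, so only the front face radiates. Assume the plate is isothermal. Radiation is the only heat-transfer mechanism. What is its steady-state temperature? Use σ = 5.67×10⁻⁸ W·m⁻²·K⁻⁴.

T ≈ 220 K

At equilibrium, absorbed power = emitted power.
Absorbing cross-section = A = 2.760 m²; emitting surface = A = 2.760 m² (ratio 1).
(1−a)S·A_cross = εσ·A_surf·T⁴  ⇒  T⁴ = (1−a)S/(1σ).
T⁴ = 0.810·165/(1·5.67×10⁻⁸) = 2.357×10⁹ K⁴.
T = (2.357×10⁹)^(1/4).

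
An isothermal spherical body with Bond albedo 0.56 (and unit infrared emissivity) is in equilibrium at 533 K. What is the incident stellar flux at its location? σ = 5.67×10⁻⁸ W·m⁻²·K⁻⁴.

S ≈ 41600 W/m²

(1−a)S·πr² = σ·4πr²·T⁴ ⇒ S = 4σT⁴/(1−a).
S = 4·5.67×10⁻⁸·8.071×10¹⁰/0.440.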